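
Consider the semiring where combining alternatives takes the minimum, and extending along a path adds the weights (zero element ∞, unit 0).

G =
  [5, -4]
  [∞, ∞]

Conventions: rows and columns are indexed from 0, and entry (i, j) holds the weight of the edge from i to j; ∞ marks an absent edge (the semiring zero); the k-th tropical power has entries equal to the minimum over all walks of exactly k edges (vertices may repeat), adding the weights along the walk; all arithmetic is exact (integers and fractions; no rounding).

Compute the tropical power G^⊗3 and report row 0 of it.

G^⊗2:
  [10, 1]
  [∞, ∞]
G^⊗3:
  [15, 6]
  [∞, ∞]
Answer: row 0 of G^⊗3 = [15, 6]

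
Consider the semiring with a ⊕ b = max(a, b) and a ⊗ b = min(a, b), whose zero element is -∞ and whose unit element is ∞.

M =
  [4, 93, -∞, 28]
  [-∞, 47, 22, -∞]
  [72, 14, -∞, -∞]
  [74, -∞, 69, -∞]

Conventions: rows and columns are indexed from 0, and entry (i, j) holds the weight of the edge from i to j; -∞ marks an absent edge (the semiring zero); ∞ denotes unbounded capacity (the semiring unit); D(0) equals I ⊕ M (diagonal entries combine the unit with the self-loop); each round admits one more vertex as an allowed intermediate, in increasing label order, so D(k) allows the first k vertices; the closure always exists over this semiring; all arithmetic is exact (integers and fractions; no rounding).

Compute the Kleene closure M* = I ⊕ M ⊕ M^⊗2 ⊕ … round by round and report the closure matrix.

D(0):
  [∞, 93, -∞, 28]
  [-∞, ∞, 22, -∞]
  [72, 14, ∞, -∞]
  [74, -∞, 69, ∞]
D(1):
  [∞, 93, -∞, 28]
  [-∞, ∞, 22, -∞]
  [72, 72, ∞, 28]
  [74, 74, 69, ∞]
D(2):
  [∞, 93, 22, 28]
  [-∞, ∞, 22, -∞]
  [72, 72, ∞, 28]
  [74, 74, 69, ∞]
D(3):
  [∞, 93, 22, 28]
  [22, ∞, 22, 22]
  [72, 72, ∞, 28]
  [74, 74, 69, ∞]
D(4):
  [∞, 93, 28, 28]
  [22, ∞, 22, 22]
  [72, 72, ∞, 28]
  [74, 74, 69, ∞]
Answer: M* = [[∞, 93, 28, 28], [22, ∞, 22, 22], [72, 72, ∞, 28], [74, 74, 69, ∞]]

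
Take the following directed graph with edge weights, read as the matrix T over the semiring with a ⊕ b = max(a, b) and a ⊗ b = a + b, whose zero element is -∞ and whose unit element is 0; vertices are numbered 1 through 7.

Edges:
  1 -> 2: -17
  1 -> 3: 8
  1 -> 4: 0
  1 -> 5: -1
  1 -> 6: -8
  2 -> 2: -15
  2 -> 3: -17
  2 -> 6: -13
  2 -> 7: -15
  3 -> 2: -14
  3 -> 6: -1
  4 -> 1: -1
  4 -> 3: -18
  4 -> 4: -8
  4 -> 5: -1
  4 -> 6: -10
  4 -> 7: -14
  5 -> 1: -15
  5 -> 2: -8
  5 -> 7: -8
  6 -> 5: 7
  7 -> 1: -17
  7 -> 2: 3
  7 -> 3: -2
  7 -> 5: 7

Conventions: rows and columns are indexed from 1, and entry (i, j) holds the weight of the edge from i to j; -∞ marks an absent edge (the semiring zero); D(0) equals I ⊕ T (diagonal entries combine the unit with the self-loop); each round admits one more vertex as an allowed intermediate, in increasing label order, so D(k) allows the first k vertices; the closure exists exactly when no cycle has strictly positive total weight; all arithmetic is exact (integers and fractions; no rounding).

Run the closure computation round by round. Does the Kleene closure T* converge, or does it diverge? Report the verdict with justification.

D(0):
  [0, -17, 8, 0, -1, -8, -∞]
  [-∞, 0, -17, -∞, -∞, -13, -15]
  [-∞, -14, 0, -∞, -∞, -1, -∞]
  [-1, -∞, -18, 0, -1, -10, -14]
  [-15, -8, -∞, -∞, 0, -∞, -8]
  [-∞, -∞, -∞, -∞, 7, 0, -∞]
  [-17, 3, -2, -∞, 7, -∞, 0]
D(1):
  [0, -17, 8, 0, -1, -8, -∞]
  [-∞, 0, -17, -∞, -∞, -13, -15]
  [-∞, -14, 0, -∞, -∞, -1, -∞]
  [-1, -18, 7, 0, -1, -9, -14]
  [-15, -8, -7, -15, 0, -23, -8]
  [-∞, -∞, -∞, -∞, 7, 0, -∞]
  [-17, 3, -2, -17, 7, -25, 0]
D(2):
  [0, -17, 8, 0, -1, -8, -32]
  [-∞, 0, -17, -∞, -∞, -13, -15]
  [-∞, -14, 0, -∞, -∞, -1, -29]
  [-1, -18, 7, 0, -1, -9, -14]
  [-15, -8, -7, -15, 0, -21, -8]
  [-∞, -∞, -∞, -∞, 7, 0, -∞]
  [-17, 3, -2, -17, 7, -10, 0]
D(3):
  [0, -6, 8, 0, -1, 7, -21]
  [-∞, 0, -17, -∞, -∞, -13, -15]
  [-∞, -14, 0, -∞, -∞, -1, -29]
  [-1, -7, 7, 0, -1, 6, -14]
  [-15, -8, -7, -15, 0, -8, -8]
  [-∞, -∞, -∞, -∞, 7, 0, -∞]
  [-17, 3, -2, -17, 7, -3, 0]
D(4):
  [0, -6, 8, 0, -1, 7, -14]
  [-∞, 0, -17, -∞, -∞, -13, -15]
  [-∞, -14, 0, -∞, -∞, -1, -29]
  [-1, -7, 7, 0, -1, 6, -14]
  [-15, -8, -7, -15, 0, -8, -8]
  [-∞, -∞, -∞, -∞, 7, 0, -∞]
  [-17, 3, -2, -17, 7, -3, 0]
D(5):
  [0, -6, 8, 0, -1, 7, -9]
  [-∞, 0, -17, -∞, -∞, -13, -15]
  [-∞, -14, 0, -∞, -∞, -1, -29]
  [-1, -7, 7, 0, -1, 6, -9]
  [-15, -8, -7, -15, 0, -8, -8]
  [-8, -1, 0, -8, 7, 0, -1]
  [-8, 3, 0, -8, 7, -1, 0]
D(6):
  [0, 6, 8, 0, 14, 7, 6]
  [-21, 0, -13, -21, -6, -13, -14]
  [-9, -2, 0, -9, 6, -1, -2]
  [-1, 5, 7, 0, 13, 6, 5]
  [-15, -8, -7, -15, 0, -8, -8]
  [-8, -1, 0, -8, 7, 0, -1]
  [-8, 3, 0, -8, 7, -1, 0]
D(7):
  [0, 9, 8, 0, 14, 7, 6]
  [-21, 0, -13, -21, -6, -13, -14]
  [-9, 1, 0, -9, 6, -1, -2]
  [-1, 8, 7, 0, 13, 6, 5]
  [-15, -5, -7, -15, 0, -8, -8]
  [-8, 2, 0, -8, 7, 0, -1]
  [-8, 3, 0, -8, 7, -1, 0]
Key observation: every diagonal entry stays at the unit through all rounds, so no improving cycle exists.
Answer: CONVERGES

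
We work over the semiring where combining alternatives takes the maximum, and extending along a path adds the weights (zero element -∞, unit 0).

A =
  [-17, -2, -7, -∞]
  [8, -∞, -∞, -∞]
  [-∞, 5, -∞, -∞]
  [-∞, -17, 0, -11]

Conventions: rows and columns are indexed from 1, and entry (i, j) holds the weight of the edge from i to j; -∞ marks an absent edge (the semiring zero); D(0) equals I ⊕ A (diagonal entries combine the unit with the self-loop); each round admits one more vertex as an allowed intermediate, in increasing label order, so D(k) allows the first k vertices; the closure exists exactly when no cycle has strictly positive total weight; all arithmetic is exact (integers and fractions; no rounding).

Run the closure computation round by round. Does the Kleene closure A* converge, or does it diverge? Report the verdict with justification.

D(0):
  [0, -2, -7, -∞]
  [8, 0, -∞, -∞]
  [-∞, 5, 0, -∞]
  [-∞, -17, 0, 0]
Detection: at round 1, diagonal entry (2, 2) turns strictly positive.
Key observation: the cycle 2->1->2 has total weight 8 + (-2), which is strictly positive.
Answer: DIVERGES — positive cycle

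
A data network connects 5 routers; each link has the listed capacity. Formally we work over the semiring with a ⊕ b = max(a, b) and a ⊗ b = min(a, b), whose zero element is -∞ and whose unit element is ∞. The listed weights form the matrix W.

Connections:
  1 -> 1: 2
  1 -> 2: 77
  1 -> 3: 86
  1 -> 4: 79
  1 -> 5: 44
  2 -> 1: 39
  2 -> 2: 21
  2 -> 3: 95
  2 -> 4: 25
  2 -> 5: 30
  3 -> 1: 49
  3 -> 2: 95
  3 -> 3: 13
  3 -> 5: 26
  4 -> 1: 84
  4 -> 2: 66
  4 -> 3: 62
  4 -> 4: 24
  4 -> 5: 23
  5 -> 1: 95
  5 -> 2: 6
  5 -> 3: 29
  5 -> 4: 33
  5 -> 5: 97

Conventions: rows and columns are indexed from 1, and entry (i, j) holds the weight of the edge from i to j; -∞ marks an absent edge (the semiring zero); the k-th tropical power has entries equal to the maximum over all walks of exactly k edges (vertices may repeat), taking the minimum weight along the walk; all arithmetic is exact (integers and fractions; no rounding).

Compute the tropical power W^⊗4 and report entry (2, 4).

W^⊗2:
  [79, 86, 77, 33, 44]
  [49, 95, 39, 39, 39]
  [39, 49, 95, 49, 44]
  [49, 77, 84, 79, 44]
  [95, 77, 86, 79, 97]
W^⊗3:
  [49, 77, 86, 79, 44]
  [39, 49, 95, 49, 44]
  [49, 95, 49, 39, 44]
  [79, 84, 77, 49, 44]
  [95, 86, 86, 79, 97]
W^⊗4:
  [79, 86, 77, 49, 44]
  [49, 95, 49, 39, 44]
  [49, 49, 95, 49, 44]
  [49, 77, 84, 79, 44]
  [95, 86, 86, 79, 97]
Key observation: the optimum is the walk 2->1->4->1->4, with weight 39 min 79 min 84 min 79 = 39.
Optimal value attained by: walk 2->1->4->1->4.
Answer: (W^⊗4)[2][4] = 39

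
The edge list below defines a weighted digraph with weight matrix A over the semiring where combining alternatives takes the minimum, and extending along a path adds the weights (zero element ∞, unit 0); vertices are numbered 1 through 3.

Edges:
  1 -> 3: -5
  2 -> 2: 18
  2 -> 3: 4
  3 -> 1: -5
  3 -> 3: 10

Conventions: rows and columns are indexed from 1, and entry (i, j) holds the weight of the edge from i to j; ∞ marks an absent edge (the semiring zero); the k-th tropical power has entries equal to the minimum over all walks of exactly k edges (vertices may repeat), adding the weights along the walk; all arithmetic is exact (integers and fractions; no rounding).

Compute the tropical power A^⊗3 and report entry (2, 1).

A^⊗2:
  [-10, ∞, 5]
  [-1, 36, 14]
  [5, ∞, -10]
A^⊗3:
  [0, ∞, -15]
  [9, 54, -6]
  [-15, ∞, 0]
Key observation: the optimum is the walk 2->3->3->1, with weight 4 + 10 + (-5) = 9.
Optimal value attained by: walk 2->3->3->1.
Answer: (A^⊗3)[2][1] = 9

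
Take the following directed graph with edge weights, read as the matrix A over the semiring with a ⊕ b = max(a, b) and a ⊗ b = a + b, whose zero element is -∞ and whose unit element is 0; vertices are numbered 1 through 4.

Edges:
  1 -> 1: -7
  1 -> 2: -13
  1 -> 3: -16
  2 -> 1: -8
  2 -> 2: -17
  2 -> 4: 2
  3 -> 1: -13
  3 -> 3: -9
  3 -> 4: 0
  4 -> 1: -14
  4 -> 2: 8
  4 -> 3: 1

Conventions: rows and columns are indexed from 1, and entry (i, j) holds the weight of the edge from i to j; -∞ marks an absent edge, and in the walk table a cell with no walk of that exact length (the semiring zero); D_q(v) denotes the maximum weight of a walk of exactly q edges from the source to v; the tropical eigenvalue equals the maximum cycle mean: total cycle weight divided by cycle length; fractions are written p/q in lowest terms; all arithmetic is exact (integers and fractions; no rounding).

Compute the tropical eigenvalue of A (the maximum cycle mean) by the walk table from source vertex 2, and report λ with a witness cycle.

q=0: [-∞, 0, -∞, -∞]
q=1: [-8, -17, -∞, 2]
q=2: [-12, 10, 3, -15]
q=3: [2, -7, -6, 12]
q=4: [-2, 20, 13, -5]
Optimal cycle mean attained by: cycle 2->4->2, total 2 + 8, length 2.
Answer: λ = 5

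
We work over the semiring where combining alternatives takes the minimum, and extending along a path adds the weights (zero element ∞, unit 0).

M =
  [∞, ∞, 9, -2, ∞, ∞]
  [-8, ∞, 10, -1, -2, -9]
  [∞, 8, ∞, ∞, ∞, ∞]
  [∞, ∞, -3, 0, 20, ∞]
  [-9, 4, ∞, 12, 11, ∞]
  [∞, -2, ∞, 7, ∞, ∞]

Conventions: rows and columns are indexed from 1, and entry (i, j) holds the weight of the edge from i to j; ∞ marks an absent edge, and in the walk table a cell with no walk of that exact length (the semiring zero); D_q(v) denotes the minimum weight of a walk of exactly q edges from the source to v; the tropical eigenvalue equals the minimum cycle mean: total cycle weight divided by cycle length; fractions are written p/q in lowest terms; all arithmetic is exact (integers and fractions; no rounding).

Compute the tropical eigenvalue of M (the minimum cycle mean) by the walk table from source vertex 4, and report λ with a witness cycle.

q=0: [∞, ∞, ∞, 0, ∞, ∞]
q=1: [∞, ∞, -3, 0, 20, ∞]
q=2: [11, 5, -3, 0, 20, ∞]
q=3: [-3, 5, -3, 0, 3, -4]
q=4: [-6, -6, -3, -5, 3, -4]
q=5: [-14, -6, -8, -8, -8, -15]
q=6: [-17, -17, -11, -16, -8, -15]
Optimal cycle mean attained by: cycle 2->6->2, total (-9) + (-2), length 2.
Answer: λ = -11/2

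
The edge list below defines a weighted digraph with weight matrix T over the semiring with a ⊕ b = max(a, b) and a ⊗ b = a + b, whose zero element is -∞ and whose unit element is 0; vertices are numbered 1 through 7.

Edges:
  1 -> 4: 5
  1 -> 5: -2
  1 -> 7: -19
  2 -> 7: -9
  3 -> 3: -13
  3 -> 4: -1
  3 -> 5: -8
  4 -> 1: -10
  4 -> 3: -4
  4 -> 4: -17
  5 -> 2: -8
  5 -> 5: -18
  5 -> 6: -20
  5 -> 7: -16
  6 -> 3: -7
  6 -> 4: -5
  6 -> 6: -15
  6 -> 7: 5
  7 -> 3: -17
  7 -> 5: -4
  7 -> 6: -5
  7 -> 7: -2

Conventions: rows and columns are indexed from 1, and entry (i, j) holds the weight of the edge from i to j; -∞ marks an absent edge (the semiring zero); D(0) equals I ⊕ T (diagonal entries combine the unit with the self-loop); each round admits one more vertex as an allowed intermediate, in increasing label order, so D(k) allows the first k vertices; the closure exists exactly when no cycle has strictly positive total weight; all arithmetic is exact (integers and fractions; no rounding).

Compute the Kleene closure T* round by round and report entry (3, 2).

D(0):
  [0, -∞, -∞, 5, -2, -∞, -19]
  [-∞, 0, -∞, -∞, -∞, -∞, -9]
  [-∞, -∞, 0, -1, -8, -∞, -∞]
  [-10, -∞, -4, 0, -∞, -∞, -∞]
  [-∞, -8, -∞, -∞, 0, -20, -16]
  [-∞, -∞, -7, -5, -∞, 0, 5]
  [-∞, -∞, -17, -∞, -4, -5, 0]
D(1):
  [0, -∞, -∞, 5, -2, -∞, -19]
  [-∞, 0, -∞, -∞, -∞, -∞, -9]
  [-∞, -∞, 0, -1, -8, -∞, -∞]
  [-10, -∞, -4, 0, -12, -∞, -29]
  [-∞, -8, -∞, -∞, 0, -20, -16]
  [-∞, -∞, -7, -5, -∞, 0, 5]
  [-∞, -∞, -17, -∞, -4, -5, 0]
D(2):
  [0, -∞, -∞, 5, -2, -∞, -19]
  [-∞, 0, -∞, -∞, -∞, -∞, -9]
  [-∞, -∞, 0, -1, -8, -∞, -∞]
  [-10, -∞, -4, 0, -12, -∞, -29]
  [-∞, -8, -∞, -∞, 0, -20, -16]
  [-∞, -∞, -7, -5, -∞, 0, 5]
  [-∞, -∞, -17, -∞, -4, -5, 0]
D(3):
  [0, -∞, -∞, 5, -2, -∞, -19]
  [-∞, 0, -∞, -∞, -∞, -∞, -9]
  [-∞, -∞, 0, -1, -8, -∞, -∞]
  [-10, -∞, -4, 0, -12, -∞, -29]
  [-∞, -8, -∞, -∞, 0, -20, -16]
  [-∞, -∞, -7, -5, -15, 0, 5]
  [-∞, -∞, -17, -18, -4, -5, 0]
D(4):
  [0, -∞, 1, 5, -2, -∞, -19]
  [-∞, 0, -∞, -∞, -∞, -∞, -9]
  [-11, -∞, 0, -1, -8, -∞, -30]
  [-10, -∞, -4, 0, -12, -∞, -29]
  [-∞, -8, -∞, -∞, 0, -20, -16]
  [-15, -∞, -7, -5, -15, 0, 5]
  [-28, -∞, -17, -18, -4, -5, 0]
D(5):
  [0, -10, 1, 5, -2, -22, -18]
  [-∞, 0, -∞, -∞, -∞, -∞, -9]
  [-11, -16, 0, -1, -8, -28, -24]
  [-10, -20, -4, 0, -12, -32, -28]
  [-∞, -8, -∞, -∞, 0, -20, -16]
  [-15, -23, -7, -5, -15, 0, 5]
  [-28, -12, -17, -18, -4, -5, 0]
D(6):
  [0, -10, 1, 5, -2, -22, -17]
  [-∞, 0, -∞, -∞, -∞, -∞, -9]
  [-11, -16, 0, -1, -8, -28, -23]
  [-10, -20, -4, 0, -12, -32, -27]
  [-35, -8, -27, -25, 0, -20, -15]
  [-15, -23, -7, -5, -15, 0, 5]
  [-20, -12, -12, -10, -4, -5, 0]
D(7):
  [0, -10, 1, 5, -2, -22, -17]
  [-29, 0, -21, -19, -13, -14, -9]
  [-11, -16, 0, -1, -8, -28, -23]
  [-10, -20, -4, 0, -12, -32, -27]
  [-35, -8, -27, -25, 0, -20, -15]
  [-15, -7, -7, -5, 1, 0, 5]
  [-20, -12, -12, -10, -4, -5, 0]
Answer: T*[3][2] = -16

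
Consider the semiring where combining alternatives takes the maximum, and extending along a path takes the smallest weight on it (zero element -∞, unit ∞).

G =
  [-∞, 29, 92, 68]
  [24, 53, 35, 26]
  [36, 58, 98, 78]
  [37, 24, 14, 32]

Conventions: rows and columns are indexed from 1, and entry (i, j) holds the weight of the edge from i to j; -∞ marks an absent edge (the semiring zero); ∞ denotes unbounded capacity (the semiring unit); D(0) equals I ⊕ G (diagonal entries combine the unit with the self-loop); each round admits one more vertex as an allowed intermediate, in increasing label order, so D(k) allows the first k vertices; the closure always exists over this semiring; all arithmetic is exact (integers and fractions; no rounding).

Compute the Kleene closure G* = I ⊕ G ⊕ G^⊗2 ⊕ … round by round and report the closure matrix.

D(0):
  [∞, 29, 92, 68]
  [24, ∞, 35, 26]
  [36, 58, ∞, 78]
  [37, 24, 14, ∞]
D(1):
  [∞, 29, 92, 68]
  [24, ∞, 35, 26]
  [36, 58, ∞, 78]
  [37, 29, 37, ∞]
D(2):
  [∞, 29, 92, 68]
  [24, ∞, 35, 26]
  [36, 58, ∞, 78]
  [37, 29, 37, ∞]
D(3):
  [∞, 58, 92, 78]
  [35, ∞, 35, 35]
  [36, 58, ∞, 78]
  [37, 37, 37, ∞]
D(4):
  [∞, 58, 92, 78]
  [35, ∞, 35, 35]
  [37, 58, ∞, 78]
  [37, 37, 37, ∞]
Answer: G* = [[∞, 58, 92, 78], [35, ∞, 35, 35], [37, 58, ∞, 78], [37, 37, 37, ∞]]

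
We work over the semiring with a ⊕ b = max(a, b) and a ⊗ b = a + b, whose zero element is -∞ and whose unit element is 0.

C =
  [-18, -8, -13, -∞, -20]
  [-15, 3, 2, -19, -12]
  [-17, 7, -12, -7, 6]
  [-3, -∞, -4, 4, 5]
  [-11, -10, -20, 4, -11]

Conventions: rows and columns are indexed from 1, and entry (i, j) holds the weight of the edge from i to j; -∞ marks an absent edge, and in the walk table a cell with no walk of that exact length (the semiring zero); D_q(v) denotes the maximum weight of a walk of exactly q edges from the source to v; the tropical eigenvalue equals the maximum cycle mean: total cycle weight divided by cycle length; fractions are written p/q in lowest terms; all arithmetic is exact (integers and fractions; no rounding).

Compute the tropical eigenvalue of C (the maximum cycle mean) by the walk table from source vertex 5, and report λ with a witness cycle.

q=0: [-∞, -∞, -∞, -∞, 0]
q=1: [-11, -10, -20, 4, -11]
q=2: [1, -7, 0, 8, 9]
q=3: [5, 7, 4, 13, 13]
q=4: [10, 11, 9, 17, 18]
q=5: [14, 16, 13, 22, 22]
Optimal cycle mean attained by: cycle 2->3->2, total 2 + 7, length 2.
Answer: λ = 9/2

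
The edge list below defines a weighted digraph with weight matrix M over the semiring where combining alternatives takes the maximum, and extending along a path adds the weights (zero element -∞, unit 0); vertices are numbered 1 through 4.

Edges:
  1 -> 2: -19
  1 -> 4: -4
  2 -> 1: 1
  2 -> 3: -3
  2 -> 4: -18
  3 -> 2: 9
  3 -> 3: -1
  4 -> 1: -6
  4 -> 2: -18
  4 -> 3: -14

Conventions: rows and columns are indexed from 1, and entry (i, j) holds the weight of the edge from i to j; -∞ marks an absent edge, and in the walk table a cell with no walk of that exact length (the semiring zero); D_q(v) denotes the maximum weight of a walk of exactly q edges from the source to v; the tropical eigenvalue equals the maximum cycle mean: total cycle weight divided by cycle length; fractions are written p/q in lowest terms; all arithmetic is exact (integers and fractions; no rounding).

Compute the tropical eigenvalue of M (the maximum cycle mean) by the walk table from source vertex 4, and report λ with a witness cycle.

q=0: [-∞, -∞, -∞, 0]
q=1: [-6, -18, -14, -∞]
q=2: [-17, -5, -15, -10]
q=3: [-4, -6, -8, -21]
q=4: [-5, 1, -9, -8]
Optimal cycle mean attained by: cycle 2->3->2, total (-3) + 9, length 2.
Answer: λ = 3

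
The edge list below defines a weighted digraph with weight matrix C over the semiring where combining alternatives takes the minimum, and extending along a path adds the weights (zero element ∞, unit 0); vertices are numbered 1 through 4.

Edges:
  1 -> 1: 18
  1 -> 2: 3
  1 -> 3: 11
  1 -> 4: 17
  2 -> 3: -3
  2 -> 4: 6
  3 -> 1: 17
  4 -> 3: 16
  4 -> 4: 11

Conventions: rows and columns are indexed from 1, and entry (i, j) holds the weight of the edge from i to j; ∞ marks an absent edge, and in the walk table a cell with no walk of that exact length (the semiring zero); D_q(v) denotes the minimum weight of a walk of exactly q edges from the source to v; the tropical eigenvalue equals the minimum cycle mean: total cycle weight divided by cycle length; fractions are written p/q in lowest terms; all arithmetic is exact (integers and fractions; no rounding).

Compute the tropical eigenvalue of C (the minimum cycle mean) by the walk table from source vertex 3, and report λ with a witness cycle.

q=0: [∞, ∞, 0, ∞]
q=1: [17, ∞, ∞, ∞]
q=2: [35, 20, 28, 34]
q=3: [45, 38, 17, 26]
q=4: [34, 48, 35, 37]
Optimal cycle mean attained by: cycle 1->2->3->1, total 3 + (-3) + 17, length 3.
Answer: λ = 17/3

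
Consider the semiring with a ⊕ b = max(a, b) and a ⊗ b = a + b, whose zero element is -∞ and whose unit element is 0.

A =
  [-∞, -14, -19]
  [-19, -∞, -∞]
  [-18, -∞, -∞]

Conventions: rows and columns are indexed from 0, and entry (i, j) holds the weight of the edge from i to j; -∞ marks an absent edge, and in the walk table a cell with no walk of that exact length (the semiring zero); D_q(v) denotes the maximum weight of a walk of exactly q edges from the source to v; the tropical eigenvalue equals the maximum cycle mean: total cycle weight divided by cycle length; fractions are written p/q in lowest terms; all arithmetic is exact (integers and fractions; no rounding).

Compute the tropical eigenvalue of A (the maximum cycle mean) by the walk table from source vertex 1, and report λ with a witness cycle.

q=0: [-∞, 0, -∞]
q=1: [-19, -∞, -∞]
q=2: [-∞, -33, -38]
q=3: [-52, -∞, -∞]
Optimal cycle mean attained by: cycle 0->1->0, total (-14) + (-19), length 2.
Answer: λ = -33/2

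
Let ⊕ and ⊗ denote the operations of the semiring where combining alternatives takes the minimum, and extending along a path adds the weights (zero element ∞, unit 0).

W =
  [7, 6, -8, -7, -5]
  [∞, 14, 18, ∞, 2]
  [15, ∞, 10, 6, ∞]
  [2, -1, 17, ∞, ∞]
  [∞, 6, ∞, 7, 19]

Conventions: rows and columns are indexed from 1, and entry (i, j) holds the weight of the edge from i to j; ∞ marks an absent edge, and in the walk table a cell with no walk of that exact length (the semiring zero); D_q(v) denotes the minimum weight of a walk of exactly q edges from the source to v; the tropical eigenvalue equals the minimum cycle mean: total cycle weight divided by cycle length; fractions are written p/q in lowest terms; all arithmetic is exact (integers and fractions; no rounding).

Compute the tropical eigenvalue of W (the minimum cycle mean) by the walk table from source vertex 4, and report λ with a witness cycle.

q=0: [∞, ∞, ∞, 0, ∞]
q=1: [2, -1, 17, ∞, ∞]
q=2: [9, 8, -6, -5, -3]
q=3: [-3, -6, 1, 0, 4]
q=4: [2, -1, -11, -10, -8]
q=5: [-8, -11, -6, -5, -3]
Optimal cycle mean attained by: cycle 1->4->1, total (-7) + 2, length 2.
Answer: λ = -5/2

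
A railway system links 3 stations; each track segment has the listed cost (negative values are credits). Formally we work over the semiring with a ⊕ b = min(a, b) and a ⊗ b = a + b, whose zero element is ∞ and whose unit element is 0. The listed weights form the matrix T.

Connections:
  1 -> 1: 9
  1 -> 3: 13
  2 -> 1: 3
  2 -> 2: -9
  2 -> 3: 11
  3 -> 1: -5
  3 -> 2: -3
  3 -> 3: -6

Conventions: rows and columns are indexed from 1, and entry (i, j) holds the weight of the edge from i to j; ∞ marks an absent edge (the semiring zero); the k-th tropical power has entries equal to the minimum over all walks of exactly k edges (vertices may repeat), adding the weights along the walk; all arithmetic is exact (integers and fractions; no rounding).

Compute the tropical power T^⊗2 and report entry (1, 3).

T^⊗2:
  [8, 10, 7]
  [-6, -18, 2]
  [-11, -12, -12]
Key observation: the optimum is the walk 1->3->3, with weight 13 + (-6) = 7.
Optimal value attained by: walk 1->3->3.
Answer: (T^⊗2)[1][3] = 7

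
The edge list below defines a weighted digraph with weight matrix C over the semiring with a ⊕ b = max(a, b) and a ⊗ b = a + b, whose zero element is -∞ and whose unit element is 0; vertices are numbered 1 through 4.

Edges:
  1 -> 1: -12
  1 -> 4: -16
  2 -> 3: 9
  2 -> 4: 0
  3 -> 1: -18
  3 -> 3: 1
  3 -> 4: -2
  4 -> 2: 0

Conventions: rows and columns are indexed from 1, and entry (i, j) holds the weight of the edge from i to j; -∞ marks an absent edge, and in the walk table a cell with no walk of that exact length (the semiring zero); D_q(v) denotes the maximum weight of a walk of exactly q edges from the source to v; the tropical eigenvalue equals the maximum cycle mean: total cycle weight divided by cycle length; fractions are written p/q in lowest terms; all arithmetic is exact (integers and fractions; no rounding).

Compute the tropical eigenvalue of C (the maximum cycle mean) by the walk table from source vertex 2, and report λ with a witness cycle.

q=0: [-∞, 0, -∞, -∞]
q=1: [-∞, -∞, 9, 0]
q=2: [-9, 0, 10, 7]
q=3: [-8, 7, 11, 8]
q=4: [-7, 8, 16, 9]
Optimal cycle mean attained by: cycle 2->3->4->2, total 9 + (-2) + 0, length 3.
Answer: λ = 7/3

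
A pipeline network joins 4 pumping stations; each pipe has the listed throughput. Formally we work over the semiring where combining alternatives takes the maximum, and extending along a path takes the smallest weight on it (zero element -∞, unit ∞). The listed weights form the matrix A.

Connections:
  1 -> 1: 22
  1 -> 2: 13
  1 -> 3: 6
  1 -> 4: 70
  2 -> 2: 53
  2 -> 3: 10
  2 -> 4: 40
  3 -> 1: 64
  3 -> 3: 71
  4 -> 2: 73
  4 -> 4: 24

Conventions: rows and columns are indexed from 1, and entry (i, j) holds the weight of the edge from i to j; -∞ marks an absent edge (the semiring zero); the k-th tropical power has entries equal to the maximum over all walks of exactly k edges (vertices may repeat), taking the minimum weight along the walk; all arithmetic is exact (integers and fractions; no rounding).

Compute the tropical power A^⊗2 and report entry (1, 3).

A^⊗2:
  [22, 70, 10, 24]
  [10, 53, 10, 40]
  [64, 13, 71, 64]
  [-∞, 53, 10, 40]
Key observation: the optimum is the walk 1->2->3, with weight 13 min 10 = 10.
Optimal value attained by: walk 1->2->3.
Answer: (A^⊗2)[1][3] = 10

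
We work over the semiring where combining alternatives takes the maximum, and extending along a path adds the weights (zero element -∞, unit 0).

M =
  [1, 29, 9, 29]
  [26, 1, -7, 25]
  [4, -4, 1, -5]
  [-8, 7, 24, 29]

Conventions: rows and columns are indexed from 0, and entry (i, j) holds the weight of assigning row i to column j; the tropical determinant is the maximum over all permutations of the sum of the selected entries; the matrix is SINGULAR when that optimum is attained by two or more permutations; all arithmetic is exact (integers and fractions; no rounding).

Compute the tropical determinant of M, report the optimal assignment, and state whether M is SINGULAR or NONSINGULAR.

σ = (0, 1, 2, 3): 1 + 1 + 1 + 29 = 32
σ = (0, 1, 3, 2): 1 + 1 + (-5) + 24 = 21
σ = (0, 2, 1, 3): 1 + (-7) + (-4) + 29 = 19
σ = (0, 2, 3, 1): 1 + (-7) + (-5) + 7 = -4
σ = (0, 3, 1, 2): 1 + 25 + (-4) + 24 = 46
σ = (0, 3, 2, 1): 1 + 25 + 1 + 7 = 34
σ = (1, 0, 2, 3): 29 + 26 + 1 + 29 = 85
σ = (1, 0, 3, 2): 29 + 26 + (-5) + 24 = 74
σ = (1, 2, 0, 3): 29 + (-7) + 4 + 29 = 55
σ = (1, 2, 3, 0): 29 + (-7) + (-5) + (-8) = 9
σ = (1, 3, 0, 2): 29 + 25 + 4 + 24 = 82
σ = (1, 3, 2, 0): 29 + 25 + 1 + (-8) = 47
σ = (2, 0, 1, 3): 9 + 26 + (-4) + 29 = 60
σ = (2, 0, 3, 1): 9 + 26 + (-5) + 7 = 37
σ = (2, 1, 0, 3): 9 + 1 + 4 + 29 = 43
σ = (2, 1, 3, 0): 9 + 1 + (-5) + (-8) = -3
σ = (2, 3, 0, 1): 9 + 25 + 4 + 7 = 45
σ = (2, 3, 1, 0): 9 + 25 + (-4) + (-8) = 22
σ = (3, 0, 1, 2): 29 + 26 + (-4) + 24 = 75
σ = (3, 0, 2, 1): 29 + 26 + 1 + 7 = 63
σ = (3, 1, 0, 2): 29 + 1 + 4 + 24 = 58
σ = (3, 1, 2, 0): 29 + 1 + 1 + (-8) = 23
σ = (3, 2, 0, 1): 29 + (-7) + 4 + 7 = 33
σ = (3, 2, 1, 0): 29 + (-7) + (-4) + (-8) = 10
Optimal value attained by: σ = (1, 0, 2, 3).
Answer: det⊕(M) = 85; verdict: NONSINGULAR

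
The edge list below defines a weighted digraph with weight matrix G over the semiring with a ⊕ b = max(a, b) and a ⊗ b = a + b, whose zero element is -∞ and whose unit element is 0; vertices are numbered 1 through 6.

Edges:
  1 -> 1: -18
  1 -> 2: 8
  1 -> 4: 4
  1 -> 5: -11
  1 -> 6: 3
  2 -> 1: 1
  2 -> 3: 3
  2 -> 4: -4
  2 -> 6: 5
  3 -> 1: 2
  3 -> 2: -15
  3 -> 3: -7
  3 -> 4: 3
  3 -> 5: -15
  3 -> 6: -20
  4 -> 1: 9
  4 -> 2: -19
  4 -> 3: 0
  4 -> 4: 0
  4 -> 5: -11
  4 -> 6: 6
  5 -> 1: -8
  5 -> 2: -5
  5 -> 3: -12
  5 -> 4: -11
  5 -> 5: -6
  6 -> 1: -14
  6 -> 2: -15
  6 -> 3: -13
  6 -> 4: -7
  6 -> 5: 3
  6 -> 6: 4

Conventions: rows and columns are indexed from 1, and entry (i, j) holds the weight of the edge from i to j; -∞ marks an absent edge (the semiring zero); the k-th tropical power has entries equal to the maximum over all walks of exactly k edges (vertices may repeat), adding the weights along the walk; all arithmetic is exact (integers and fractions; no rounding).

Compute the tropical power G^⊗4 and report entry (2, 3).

G^⊗2:
  [13, -10, 11, 4, 6, 13]
  [5, 9, -4, 6, 8, 9]
  [12, 10, 3, 6, -8, 9]
  [9, 17, 0, 13, 9, 12]
  [-2, 0, -2, -4, -12, 0]
  [2, -2, -7, -3, 7, 8]
G^⊗3:
  [13, 21, 4, 17, 16, 17]
  [15, 13, 12, 9, 12, 14]
  [15, 20, 13, 16, 12, 15]
  [22, 17, 20, 13, 15, 22]
  [5, 6, 3, 2, 3, 5]
  [6, 10, 1, 6, 11, 12]
G^⊗4:
  [26, 21, 24, 17, 20, 26]
  [18, 23, 16, 19, 17, 18]
  [25, 23, 23, 19, 18, 25]
  [22, 30, 20, 26, 25, 26]
  [11, 13, 9, 9, 8, 11]
  [15, 14, 13, 10, 15, 16]
Key observation: the optimum is the walk 2->3->1->2->3, with weight 3 + 2 + 8 + 3 = 16.
Optimal value attained by: walk 2->3->1->2->3.
Answer: (G^⊗4)[2][3] = 16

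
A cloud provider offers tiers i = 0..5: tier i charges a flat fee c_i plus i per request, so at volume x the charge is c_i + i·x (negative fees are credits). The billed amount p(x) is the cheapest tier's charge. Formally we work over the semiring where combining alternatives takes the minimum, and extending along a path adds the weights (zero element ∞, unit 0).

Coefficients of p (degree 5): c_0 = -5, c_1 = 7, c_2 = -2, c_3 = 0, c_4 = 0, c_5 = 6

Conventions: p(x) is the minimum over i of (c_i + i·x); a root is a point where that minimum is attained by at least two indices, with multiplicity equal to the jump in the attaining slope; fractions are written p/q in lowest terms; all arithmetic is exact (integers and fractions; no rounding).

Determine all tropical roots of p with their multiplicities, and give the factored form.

hull edge (i=0, c=-5) to (i=4, c=0): slope 5/4, span 4
hull edge (i=4, c=0) to (i=5, c=6): slope 6, span 1
Factored form: p(x) = 6 ⊗ (x ⊕ (-6)) ⊗ (x ⊕ (-5/4)) ⊗ (x ⊕ (-5/4)) ⊗ (x ⊕ (-5/4)) ⊗ (x ⊕ (-5/4))
Answer: roots = -6 (mult 1), -5/4 (mult 4)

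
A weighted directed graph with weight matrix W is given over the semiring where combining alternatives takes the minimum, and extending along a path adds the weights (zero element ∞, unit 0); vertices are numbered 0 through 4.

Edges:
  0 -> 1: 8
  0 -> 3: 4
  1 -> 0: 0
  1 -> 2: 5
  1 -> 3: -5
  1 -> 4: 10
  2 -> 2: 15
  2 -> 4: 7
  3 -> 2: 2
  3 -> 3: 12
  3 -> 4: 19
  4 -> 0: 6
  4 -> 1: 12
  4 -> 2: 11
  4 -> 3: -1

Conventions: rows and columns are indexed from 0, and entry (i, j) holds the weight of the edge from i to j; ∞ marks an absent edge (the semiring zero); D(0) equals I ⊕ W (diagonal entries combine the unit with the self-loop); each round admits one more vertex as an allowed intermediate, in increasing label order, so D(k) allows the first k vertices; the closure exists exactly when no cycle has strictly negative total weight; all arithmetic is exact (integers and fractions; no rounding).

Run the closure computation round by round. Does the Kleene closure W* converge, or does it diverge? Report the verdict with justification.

D(0):
  [0, 8, ∞, 4, ∞]
  [0, 0, 5, -5, 10]
  [∞, ∞, 0, ∞, 7]
  [∞, ∞, 2, 0, 19]
  [6, 12, 11, -1, 0]
D(1):
  [0, 8, ∞, 4, ∞]
  [0, 0, 5, -5, 10]
  [∞, ∞, 0, ∞, 7]
  [∞, ∞, 2, 0, 19]
  [6, 12, 11, -1, 0]
D(2):
  [0, 8, 13, 3, 18]
  [0, 0, 5, -5, 10]
  [∞, ∞, 0, ∞, 7]
  [∞, ∞, 2, 0, 19]
  [6, 12, 11, -1, 0]
D(3):
  [0, 8, 13, 3, 18]
  [0, 0, 5, -5, 10]
  [∞, ∞, 0, ∞, 7]
  [∞, ∞, 2, 0, 9]
  [6, 12, 11, -1, 0]
D(4):
  [0, 8, 5, 3, 12]
  [0, 0, -3, -5, 4]
  [∞, ∞, 0, ∞, 7]
  [∞, ∞, 2, 0, 9]
  [6, 12, 1, -1, 0]
D(5):
  [0, 8, 5, 3, 12]
  [0, 0, -3, -5, 4]
  [13, 19, 0, 6, 7]
  [15, 21, 2, 0, 9]
  [6, 12, 1, -1, 0]
Key observation: every diagonal entry stays at the unit through all rounds, so no improving cycle exists.
Answer: CONVERGES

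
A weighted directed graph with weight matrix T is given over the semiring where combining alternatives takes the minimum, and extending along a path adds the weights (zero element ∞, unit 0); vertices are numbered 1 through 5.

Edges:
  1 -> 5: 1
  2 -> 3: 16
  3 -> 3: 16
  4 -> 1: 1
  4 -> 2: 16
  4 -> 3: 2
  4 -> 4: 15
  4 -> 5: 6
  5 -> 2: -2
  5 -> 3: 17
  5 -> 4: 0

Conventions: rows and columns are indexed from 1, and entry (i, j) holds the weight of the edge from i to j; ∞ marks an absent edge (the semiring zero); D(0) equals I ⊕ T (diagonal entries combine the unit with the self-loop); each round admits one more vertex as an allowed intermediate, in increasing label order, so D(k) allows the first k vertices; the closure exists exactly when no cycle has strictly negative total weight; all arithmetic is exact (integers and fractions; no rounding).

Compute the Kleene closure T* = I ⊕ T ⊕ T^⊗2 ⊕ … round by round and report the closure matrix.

D(0):
  [0, ∞, ∞, ∞, 1]
  [∞, 0, 16, ∞, ∞]
  [∞, ∞, 0, ∞, ∞]
  [1, 16, 2, 0, 6]
  [∞, -2, 17, 0, 0]
D(1):
  [0, ∞, ∞, ∞, 1]
  [∞, 0, 16, ∞, ∞]
  [∞, ∞, 0, ∞, ∞]
  [1, 16, 2, 0, 2]
  [∞, -2, 17, 0, 0]
D(2):
  [0, ∞, ∞, ∞, 1]
  [∞, 0, 16, ∞, ∞]
  [∞, ∞, 0, ∞, ∞]
  [1, 16, 2, 0, 2]
  [∞, -2, 14, 0, 0]
D(3):
  [0, ∞, ∞, ∞, 1]
  [∞, 0, 16, ∞, ∞]
  [∞, ∞, 0, ∞, ∞]
  [1, 16, 2, 0, 2]
  [∞, -2, 14, 0, 0]
D(4):
  [0, ∞, ∞, ∞, 1]
  [∞, 0, 16, ∞, ∞]
  [∞, ∞, 0, ∞, ∞]
  [1, 16, 2, 0, 2]
  [1, -2, 2, 0, 0]
D(5):
  [0, -1, 3, 1, 1]
  [∞, 0, 16, ∞, ∞]
  [∞, ∞, 0, ∞, ∞]
  [1, 0, 2, 0, 2]
  [1, -2, 2, 0, 0]
Answer: T* = [[0, -1, 3, 1, 1], [∞, 0, 16, ∞, ∞], [∞, ∞, 0, ∞, ∞], [1, 0, 2, 0, 2], [1, -2, 2, 0, 0]]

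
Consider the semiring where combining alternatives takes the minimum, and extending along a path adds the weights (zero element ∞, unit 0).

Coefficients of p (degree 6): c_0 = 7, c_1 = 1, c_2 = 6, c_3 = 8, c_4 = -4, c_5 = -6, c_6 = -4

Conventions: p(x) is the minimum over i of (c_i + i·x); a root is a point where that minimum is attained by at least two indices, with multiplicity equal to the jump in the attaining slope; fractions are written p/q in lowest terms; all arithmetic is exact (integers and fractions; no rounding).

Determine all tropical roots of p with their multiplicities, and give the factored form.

hull edge (i=0, c=7) to (i=1, c=1): slope -6, span 1
hull edge (i=1, c=1) to (i=5, c=-6): slope -7/4, span 4
hull edge (i=5, c=-6) to (i=6, c=-4): slope 2, span 1
Factored form: p(x) = -4 ⊗ (x ⊕ (-2)) ⊗ (x ⊕ 7/4) ⊗ (x ⊕ 7/4) ⊗ (x ⊕ 7/4) ⊗ (x ⊕ 7/4) ⊗ (x ⊕ 6)
Answer: roots = -2 (mult 1), 7/4 (mult 4), 6 (mult 1)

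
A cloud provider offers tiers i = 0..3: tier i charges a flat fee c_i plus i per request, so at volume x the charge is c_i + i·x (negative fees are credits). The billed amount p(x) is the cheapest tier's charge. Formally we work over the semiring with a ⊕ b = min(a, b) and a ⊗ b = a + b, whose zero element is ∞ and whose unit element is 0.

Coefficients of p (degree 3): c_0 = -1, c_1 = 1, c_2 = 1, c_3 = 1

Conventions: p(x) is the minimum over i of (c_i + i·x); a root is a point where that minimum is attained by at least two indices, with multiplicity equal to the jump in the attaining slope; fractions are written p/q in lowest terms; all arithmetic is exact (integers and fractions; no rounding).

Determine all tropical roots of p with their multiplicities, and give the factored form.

hull edge (i=0, c=-1) to (i=3, c=1): slope 2/3, span 3
Factored form: p(x) = 1 ⊗ (x ⊕ (-2/3)) ⊗ (x ⊕ (-2/3)) ⊗ (x ⊕ (-2/3))
Answer: roots = -2/3 (mult 3)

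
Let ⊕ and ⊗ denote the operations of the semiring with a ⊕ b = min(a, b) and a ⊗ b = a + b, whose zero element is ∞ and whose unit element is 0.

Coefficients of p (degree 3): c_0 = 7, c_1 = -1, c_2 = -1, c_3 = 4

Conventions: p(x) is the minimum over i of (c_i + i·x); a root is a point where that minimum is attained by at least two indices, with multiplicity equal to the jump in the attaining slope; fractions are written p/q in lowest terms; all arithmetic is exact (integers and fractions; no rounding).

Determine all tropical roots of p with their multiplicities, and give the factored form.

hull edge (i=0, c=7) to (i=1, c=-1): slope -8, span 1
hull edge (i=1, c=-1) to (i=2, c=-1): slope 0, span 1
hull edge (i=2, c=-1) to (i=3, c=4): slope 5, span 1
Factored form: p(x) = 4 ⊗ (x ⊕ (-5)) ⊗ (x ⊕ 0) ⊗ (x ⊕ 8)
Answer: roots = -5 (mult 1), 0 (mult 1), 8 (mult 1)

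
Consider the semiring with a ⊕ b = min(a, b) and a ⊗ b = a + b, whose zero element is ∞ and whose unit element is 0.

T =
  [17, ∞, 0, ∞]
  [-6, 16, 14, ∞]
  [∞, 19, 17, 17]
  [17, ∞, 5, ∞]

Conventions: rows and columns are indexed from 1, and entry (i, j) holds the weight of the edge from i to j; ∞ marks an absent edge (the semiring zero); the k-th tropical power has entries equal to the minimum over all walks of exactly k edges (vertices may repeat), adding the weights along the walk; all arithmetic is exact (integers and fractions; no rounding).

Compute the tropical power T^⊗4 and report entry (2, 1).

T^⊗2:
  [34, 19, 17, 17]
  [10, 32, -6, 31]
  [13, 35, 22, 34]
  [34, 24, 17, 22]
T^⊗3:
  [13, 35, 22, 34]
  [26, 13, 10, 11]
  [29, 41, 13, 39]
  [18, 36, 27, 34]
T^⊗4:
  [29, 41, 13, 39]
  [7, 29, 16, 27]
  [35, 32, 29, 30]
  [30, 46, 18, 44]
Key observation: the optimum is the walk 2->1->3->2->1, with weight (-6) + 0 + 19 + (-6) = 7.
Optimal value attained by: walk 2->1->3->2->1.
Answer: (T^⊗4)[2][1] = 7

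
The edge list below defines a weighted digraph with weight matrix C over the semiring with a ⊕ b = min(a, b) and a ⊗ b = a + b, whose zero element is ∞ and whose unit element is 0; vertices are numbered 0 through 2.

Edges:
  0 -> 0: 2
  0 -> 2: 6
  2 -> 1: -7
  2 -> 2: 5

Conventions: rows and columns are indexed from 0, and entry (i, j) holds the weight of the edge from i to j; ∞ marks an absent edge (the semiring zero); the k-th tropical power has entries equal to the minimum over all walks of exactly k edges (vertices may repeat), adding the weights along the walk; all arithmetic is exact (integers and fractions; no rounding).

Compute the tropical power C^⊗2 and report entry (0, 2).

C^⊗2:
  [4, -1, 8]
  [∞, ∞, ∞]
  [∞, -2, 10]
Key observation: the optimum is the walk 0->0->2, with weight 2 + 6 = 8.
Optimal value attained by: walk 0->0->2.
Answer: (C^⊗2)[0][2] = 8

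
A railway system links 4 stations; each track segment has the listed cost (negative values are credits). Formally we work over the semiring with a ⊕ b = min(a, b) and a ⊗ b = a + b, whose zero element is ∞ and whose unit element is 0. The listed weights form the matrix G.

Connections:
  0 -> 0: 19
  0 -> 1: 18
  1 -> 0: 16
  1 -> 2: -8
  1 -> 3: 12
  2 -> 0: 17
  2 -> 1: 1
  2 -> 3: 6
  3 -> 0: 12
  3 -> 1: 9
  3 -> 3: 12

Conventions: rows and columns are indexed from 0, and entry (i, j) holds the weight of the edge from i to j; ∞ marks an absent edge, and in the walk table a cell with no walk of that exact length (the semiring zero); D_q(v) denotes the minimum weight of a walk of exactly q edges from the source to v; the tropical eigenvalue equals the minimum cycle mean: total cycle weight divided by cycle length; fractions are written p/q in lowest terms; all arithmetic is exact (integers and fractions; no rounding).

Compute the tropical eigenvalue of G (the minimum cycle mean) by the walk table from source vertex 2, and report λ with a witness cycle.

q=0: [∞, ∞, 0, ∞]
q=1: [17, 1, ∞, 6]
q=2: [17, 15, -7, 13]
q=3: [10, -6, 7, -1]
q=4: [10, 8, -14, 6]
Optimal cycle mean attained by: cycle 1->2->1, total (-8) + 1, length 2.
Answer: λ = -7/2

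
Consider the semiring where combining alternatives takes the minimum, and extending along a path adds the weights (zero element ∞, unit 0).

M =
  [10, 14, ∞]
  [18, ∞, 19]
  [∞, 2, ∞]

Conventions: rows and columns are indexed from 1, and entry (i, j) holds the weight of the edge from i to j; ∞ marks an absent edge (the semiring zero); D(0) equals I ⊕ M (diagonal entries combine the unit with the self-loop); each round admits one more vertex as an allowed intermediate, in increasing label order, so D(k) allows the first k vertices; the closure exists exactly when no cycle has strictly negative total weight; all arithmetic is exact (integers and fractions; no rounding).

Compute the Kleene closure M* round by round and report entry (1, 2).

D(0):
  [0, 14, ∞]
  [18, 0, 19]
  [∞, 2, 0]
D(1):
  [0, 14, ∞]
  [18, 0, 19]
  [∞, 2, 0]
D(2):
  [0, 14, 33]
  [18, 0, 19]
  [20, 2, 0]
D(3):
  [0, 14, 33]
  [18, 0, 19]
  [20, 2, 0]
Answer: M*[1][2] = 14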